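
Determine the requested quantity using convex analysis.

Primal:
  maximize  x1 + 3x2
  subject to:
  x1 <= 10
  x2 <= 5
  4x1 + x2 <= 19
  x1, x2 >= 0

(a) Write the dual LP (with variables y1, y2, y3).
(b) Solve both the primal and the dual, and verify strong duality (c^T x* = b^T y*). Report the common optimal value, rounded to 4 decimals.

The standard primal-dual pair for 'max c^T x s.t. A x <= b, x >= 0' is:
  Dual:  min b^T y  s.t.  A^T y >= c,  y >= 0.

So the dual LP is:
  minimize  10y1 + 5y2 + 19y3
  subject to:
    y1 + 4y3 >= 1
    y2 + y3 >= 3
    y1, y2, y3 >= 0

Solving the primal: x* = (3.5, 5).
  primal value c^T x* = 18.5.
Solving the dual: y* = (0, 2.75, 0.25).
  dual value b^T y* = 18.5.
Strong duality: c^T x* = b^T y*. Confirmed.

18.5


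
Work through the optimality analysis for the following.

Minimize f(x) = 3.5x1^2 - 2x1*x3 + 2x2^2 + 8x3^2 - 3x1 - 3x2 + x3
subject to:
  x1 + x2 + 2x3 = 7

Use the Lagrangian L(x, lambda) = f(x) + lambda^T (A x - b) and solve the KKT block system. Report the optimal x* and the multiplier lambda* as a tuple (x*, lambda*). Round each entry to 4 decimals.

Form the Lagrangian:
  L(x, lambda) = (1/2) x^T Q x + c^T x + lambda^T (A x - b)
Stationarity (grad_x L = 0): Q x + c + A^T lambda = 0.
Primal feasibility: A x = b.

This gives the KKT block system:
  [ Q   A^T ] [ x     ]   [-c ]
  [ A    0  ] [ lambda ] = [ b ]

Solving the linear system:
  x*      = (1.9051, 2.7468, 1.1741)
  lambda* = (-7.9873)
  f(x*)   = 21.5649

x* = (1.9051, 2.7468, 1.1741), lambda* = (-7.9873)


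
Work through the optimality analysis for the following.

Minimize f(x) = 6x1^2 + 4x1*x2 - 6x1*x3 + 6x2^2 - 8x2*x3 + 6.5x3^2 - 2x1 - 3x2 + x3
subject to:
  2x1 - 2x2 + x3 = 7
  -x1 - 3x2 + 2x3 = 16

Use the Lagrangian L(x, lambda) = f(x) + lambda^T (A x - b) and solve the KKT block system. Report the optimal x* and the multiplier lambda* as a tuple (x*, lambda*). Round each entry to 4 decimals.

Form the Lagrangian:
  L(x, lambda) = (1/2) x^T Q x + c^T x + lambda^T (A x - b)
Stationarity (grad_x L = 0): Q x + c + A^T lambda = 0.
Primal feasibility: A x = b.

This gives the KKT block system:
  [ Q   A^T ] [ x     ]   [-c ]
  [ A    0  ] [ lambda ] = [ b ]

Solving the linear system:
  x*      = (-1.404, -5.0201, -0.2321)
  lambda* = (5.7009, -26.1339)
  f(x*)   = 197.9364

x* = (-1.404, -5.0201, -0.2321), lambda* = (5.7009, -26.1339)


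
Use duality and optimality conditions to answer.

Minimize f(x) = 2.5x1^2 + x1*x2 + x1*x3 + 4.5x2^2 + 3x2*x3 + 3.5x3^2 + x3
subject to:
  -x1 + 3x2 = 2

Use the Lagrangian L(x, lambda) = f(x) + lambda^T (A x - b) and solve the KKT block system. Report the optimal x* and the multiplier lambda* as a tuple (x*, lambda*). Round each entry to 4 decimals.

Form the Lagrangian:
  L(x, lambda) = (1/2) x^T Q x + c^T x + lambda^T (A x - b)
Stationarity (grad_x L = 0): Q x + c + A^T lambda = 0.
Primal feasibility: A x = b.

This gives the KKT block system:
  [ Q   A^T ] [ x     ]   [-c ]
  [ A    0  ] [ lambda ] = [ b ]

Solving the linear system:
  x*      = (-0.2969, 0.5677, -0.3438)
  lambda* = (-1.2604)
  f(x*)   = 1.0885

x* = (-0.2969, 0.5677, -0.3438), lambda* = (-1.2604)


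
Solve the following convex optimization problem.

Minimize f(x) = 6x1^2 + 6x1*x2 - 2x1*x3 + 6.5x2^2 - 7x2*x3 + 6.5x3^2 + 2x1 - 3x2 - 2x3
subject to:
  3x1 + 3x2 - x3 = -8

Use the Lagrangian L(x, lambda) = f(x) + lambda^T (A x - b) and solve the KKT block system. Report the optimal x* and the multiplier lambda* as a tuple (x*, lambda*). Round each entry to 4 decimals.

Form the Lagrangian:
  L(x, lambda) = (1/2) x^T Q x + c^T x + lambda^T (A x - b)
Stationarity (grad_x L = 0): Q x + c + A^T lambda = 0.
Primal feasibility: A x = b.

This gives the KKT block system:
  [ Q   A^T ] [ x     ]   [-c ]
  [ A    0  ] [ lambda ] = [ b ]

Solving the linear system:
  x*      = (-1.837, -0.8028, 0.0806)
  lambda* = (8.3407)
  f(x*)   = 32.6495

x* = (-1.837, -0.8028, 0.0806), lambda* = (8.3407)


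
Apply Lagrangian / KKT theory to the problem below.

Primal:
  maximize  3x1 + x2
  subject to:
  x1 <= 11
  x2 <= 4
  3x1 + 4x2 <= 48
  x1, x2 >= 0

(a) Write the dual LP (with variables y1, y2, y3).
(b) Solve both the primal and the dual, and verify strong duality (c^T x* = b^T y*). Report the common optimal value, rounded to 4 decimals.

The standard primal-dual pair for 'max c^T x s.t. A x <= b, x >= 0' is:
  Dual:  min b^T y  s.t.  A^T y >= c,  y >= 0.

So the dual LP is:
  minimize  11y1 + 4y2 + 48y3
  subject to:
    y1 + 3y3 >= 3
    y2 + 4y3 >= 1
    y1, y2, y3 >= 0

Solving the primal: x* = (11, 3.75).
  primal value c^T x* = 36.75.
Solving the dual: y* = (2.25, 0, 0.25).
  dual value b^T y* = 36.75.
Strong duality: c^T x* = b^T y*. Confirmed.

36.75


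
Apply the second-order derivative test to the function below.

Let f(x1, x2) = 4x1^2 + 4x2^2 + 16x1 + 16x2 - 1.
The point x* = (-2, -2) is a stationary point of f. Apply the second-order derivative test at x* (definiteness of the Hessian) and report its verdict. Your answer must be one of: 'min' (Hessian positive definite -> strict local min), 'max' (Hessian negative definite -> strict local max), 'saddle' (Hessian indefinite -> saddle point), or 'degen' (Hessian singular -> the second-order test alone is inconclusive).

Compute the Hessian H = grad^2 f:
  H = [[8, 0], [0, 8]]
Verify stationarity: grad f(x*) = H x* + g = (0, 0).
Eigenvalues of H: 8, 8.
Both eigenvalues > 0, so H is positive definite -> x* is a strict local min.

min


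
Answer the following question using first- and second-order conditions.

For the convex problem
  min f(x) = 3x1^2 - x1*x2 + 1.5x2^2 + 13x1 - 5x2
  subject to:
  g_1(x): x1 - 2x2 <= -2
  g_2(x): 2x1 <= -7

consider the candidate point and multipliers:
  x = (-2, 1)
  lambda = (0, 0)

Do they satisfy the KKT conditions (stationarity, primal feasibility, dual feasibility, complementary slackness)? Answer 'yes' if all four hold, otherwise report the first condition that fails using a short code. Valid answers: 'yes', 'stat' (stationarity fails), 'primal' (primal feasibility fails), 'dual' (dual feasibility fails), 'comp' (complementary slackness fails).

Gradient of f: grad f(x) = Q x + c = (0, 0)
Constraint values g_i(x) = a_i^T x - b_i:
  g_1((-2, 1)) = -2
  g_2((-2, 1)) = 3
Stationarity residual: grad f(x) + sum_i lambda_i a_i = (0, 0)
  -> stationarity OK
Primal feasibility (all g_i <= 0): FAILS
Dual feasibility (all lambda_i >= 0): OK
Complementary slackness (lambda_i * g_i(x) = 0 for all i): OK

Verdict: the first failing condition is primal_feasibility -> primal.

primal


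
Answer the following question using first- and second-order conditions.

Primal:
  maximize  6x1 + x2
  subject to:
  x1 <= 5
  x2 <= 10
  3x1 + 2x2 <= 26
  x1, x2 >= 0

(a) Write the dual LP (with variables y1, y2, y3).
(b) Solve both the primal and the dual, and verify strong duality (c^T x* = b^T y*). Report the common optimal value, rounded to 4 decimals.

The standard primal-dual pair for 'max c^T x s.t. A x <= b, x >= 0' is:
  Dual:  min b^T y  s.t.  A^T y >= c,  y >= 0.

So the dual LP is:
  minimize  5y1 + 10y2 + 26y3
  subject to:
    y1 + 3y3 >= 6
    y2 + 2y3 >= 1
    y1, y2, y3 >= 0

Solving the primal: x* = (5, 5.5).
  primal value c^T x* = 35.5.
Solving the dual: y* = (4.5, 0, 0.5).
  dual value b^T y* = 35.5.
Strong duality: c^T x* = b^T y*. Confirmed.

35.5


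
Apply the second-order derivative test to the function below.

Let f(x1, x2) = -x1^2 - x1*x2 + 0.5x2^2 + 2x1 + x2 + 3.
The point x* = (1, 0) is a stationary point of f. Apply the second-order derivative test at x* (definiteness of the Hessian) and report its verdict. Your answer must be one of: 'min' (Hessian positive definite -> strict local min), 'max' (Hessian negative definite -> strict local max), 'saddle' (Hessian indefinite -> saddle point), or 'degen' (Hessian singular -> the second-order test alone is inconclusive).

Compute the Hessian H = grad^2 f:
  H = [[-2, -1], [-1, 1]]
Verify stationarity: grad f(x*) = H x* + g = (0, 0).
Eigenvalues of H: -2.3028, 1.3028.
Eigenvalues have mixed signs, so H is indefinite -> x* is a saddle point.

saddle


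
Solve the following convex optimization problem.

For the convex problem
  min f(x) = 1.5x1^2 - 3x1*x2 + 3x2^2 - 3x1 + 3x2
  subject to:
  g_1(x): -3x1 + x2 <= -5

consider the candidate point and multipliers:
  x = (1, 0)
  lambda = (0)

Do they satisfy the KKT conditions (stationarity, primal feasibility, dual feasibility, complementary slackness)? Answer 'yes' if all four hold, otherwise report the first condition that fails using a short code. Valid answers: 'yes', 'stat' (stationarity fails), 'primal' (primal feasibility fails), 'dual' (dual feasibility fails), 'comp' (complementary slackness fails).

Gradient of f: grad f(x) = Q x + c = (0, 0)
Constraint values g_i(x) = a_i^T x - b_i:
  g_1((1, 0)) = 2
Stationarity residual: grad f(x) + sum_i lambda_i a_i = (0, 0)
  -> stationarity OK
Primal feasibility (all g_i <= 0): FAILS
Dual feasibility (all lambda_i >= 0): OK
Complementary slackness (lambda_i * g_i(x) = 0 for all i): OK

Verdict: the first failing condition is primal_feasibility -> primal.

primal


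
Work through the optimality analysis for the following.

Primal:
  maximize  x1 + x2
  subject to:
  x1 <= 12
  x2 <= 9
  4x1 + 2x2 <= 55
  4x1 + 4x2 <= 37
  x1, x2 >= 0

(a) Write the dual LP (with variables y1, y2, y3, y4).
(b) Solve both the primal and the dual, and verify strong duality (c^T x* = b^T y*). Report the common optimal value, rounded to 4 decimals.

The standard primal-dual pair for 'max c^T x s.t. A x <= b, x >= 0' is:
  Dual:  min b^T y  s.t.  A^T y >= c,  y >= 0.

So the dual LP is:
  minimize  12y1 + 9y2 + 55y3 + 37y4
  subject to:
    y1 + 4y3 + 4y4 >= 1
    y2 + 2y3 + 4y4 >= 1
    y1, y2, y3, y4 >= 0

Solving the primal: x* = (9.25, 0).
  primal value c^T x* = 9.25.
Solving the dual: y* = (0, 0, 0, 0.25).
  dual value b^T y* = 9.25.
Strong duality: c^T x* = b^T y*. Confirmed.

9.25


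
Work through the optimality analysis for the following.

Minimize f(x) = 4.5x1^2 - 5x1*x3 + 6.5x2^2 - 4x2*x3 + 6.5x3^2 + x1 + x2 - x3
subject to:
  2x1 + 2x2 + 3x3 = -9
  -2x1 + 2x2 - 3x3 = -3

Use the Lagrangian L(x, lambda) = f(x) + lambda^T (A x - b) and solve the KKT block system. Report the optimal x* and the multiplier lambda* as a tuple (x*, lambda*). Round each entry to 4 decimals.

Form the Lagrangian:
  L(x, lambda) = (1/2) x^T Q x + c^T x + lambda^T (A x - b)
Stationarity (grad_x L = 0): Q x + c + A^T lambda = 0.
Primal feasibility: A x = b.

This gives the KKT block system:
  [ Q   A^T ] [ x     ]   [-c ]
  [ A    0  ] [ lambda ] = [ b ]

Solving the linear system:
  x*      = (-0.342, -3, -0.772)
  lambda* = (8.2824, 9.1736)
  f(x*)   = 49.7461

x* = (-0.342, -3, -0.772), lambda* = (8.2824, 9.1736)


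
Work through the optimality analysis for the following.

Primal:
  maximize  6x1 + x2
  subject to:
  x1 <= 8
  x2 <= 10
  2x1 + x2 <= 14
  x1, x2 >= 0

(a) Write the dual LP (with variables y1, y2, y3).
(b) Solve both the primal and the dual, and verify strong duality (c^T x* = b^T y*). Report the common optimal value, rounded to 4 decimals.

The standard primal-dual pair for 'max c^T x s.t. A x <= b, x >= 0' is:
  Dual:  min b^T y  s.t.  A^T y >= c,  y >= 0.

So the dual LP is:
  minimize  8y1 + 10y2 + 14y3
  subject to:
    y1 + 2y3 >= 6
    y2 + y3 >= 1
    y1, y2, y3 >= 0

Solving the primal: x* = (7, 0).
  primal value c^T x* = 42.
Solving the dual: y* = (0, 0, 3).
  dual value b^T y* = 42.
Strong duality: c^T x* = b^T y*. Confirmed.

42


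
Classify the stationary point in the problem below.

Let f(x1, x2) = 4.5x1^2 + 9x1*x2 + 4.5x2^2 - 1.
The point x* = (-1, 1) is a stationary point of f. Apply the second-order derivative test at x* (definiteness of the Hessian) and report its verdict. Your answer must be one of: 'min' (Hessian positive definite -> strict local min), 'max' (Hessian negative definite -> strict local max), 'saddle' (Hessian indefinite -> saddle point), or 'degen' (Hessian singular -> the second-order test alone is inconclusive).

Compute the Hessian H = grad^2 f:
  H = [[9, 9], [9, 9]]
Verify stationarity: grad f(x*) = H x* + g = (0, 0).
Eigenvalues of H: 0, 18.
H has a zero eigenvalue (singular; positive semidefinite but not definite), so H is neither positive definite, negative definite, nor indefinite. The second-order test alone is inconclusive -> degen.
(Indeed, f is constant along the null direction of H through x*, so x* is not a strict local extremum.)

degen


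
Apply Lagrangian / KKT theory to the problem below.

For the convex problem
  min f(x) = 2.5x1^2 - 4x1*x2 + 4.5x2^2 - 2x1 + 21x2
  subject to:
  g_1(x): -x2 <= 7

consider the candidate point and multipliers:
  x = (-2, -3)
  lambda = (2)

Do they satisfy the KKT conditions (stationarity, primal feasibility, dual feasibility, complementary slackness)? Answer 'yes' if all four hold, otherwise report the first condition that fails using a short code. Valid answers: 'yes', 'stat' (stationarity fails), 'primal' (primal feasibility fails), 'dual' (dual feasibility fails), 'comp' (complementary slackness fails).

Gradient of f: grad f(x) = Q x + c = (0, 2)
Constraint values g_i(x) = a_i^T x - b_i:
  g_1((-2, -3)) = -4
Stationarity residual: grad f(x) + sum_i lambda_i a_i = (0, 0)
  -> stationarity OK
Primal feasibility (all g_i <= 0): OK
Dual feasibility (all lambda_i >= 0): OK
Complementary slackness (lambda_i * g_i(x) = 0 for all i): FAILS

Verdict: the first failing condition is complementary_slackness -> comp.

comp


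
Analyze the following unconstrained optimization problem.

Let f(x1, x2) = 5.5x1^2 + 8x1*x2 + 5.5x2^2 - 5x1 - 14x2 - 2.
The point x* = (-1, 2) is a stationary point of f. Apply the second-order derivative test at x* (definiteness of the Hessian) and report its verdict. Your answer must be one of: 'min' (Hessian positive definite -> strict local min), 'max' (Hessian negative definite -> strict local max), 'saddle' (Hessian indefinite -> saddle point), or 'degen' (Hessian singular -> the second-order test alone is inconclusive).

Compute the Hessian H = grad^2 f:
  H = [[11, 8], [8, 11]]
Verify stationarity: grad f(x*) = H x* + g = (0, 0).
Eigenvalues of H: 3, 19.
Both eigenvalues > 0, so H is positive definite -> x* is a strict local min.

min


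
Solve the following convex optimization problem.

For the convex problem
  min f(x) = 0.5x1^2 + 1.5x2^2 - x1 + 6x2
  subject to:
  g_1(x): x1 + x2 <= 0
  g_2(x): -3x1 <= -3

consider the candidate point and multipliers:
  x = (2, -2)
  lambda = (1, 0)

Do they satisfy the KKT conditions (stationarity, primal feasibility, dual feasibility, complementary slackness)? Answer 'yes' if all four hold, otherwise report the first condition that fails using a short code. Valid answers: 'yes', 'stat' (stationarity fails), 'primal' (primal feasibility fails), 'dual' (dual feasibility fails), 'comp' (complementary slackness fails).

Gradient of f: grad f(x) = Q x + c = (1, 0)
Constraint values g_i(x) = a_i^T x - b_i:
  g_1((2, -2)) = 0
  g_2((2, -2)) = -3
Stationarity residual: grad f(x) + sum_i lambda_i a_i = (2, 1)
  -> stationarity FAILS
Primal feasibility (all g_i <= 0): OK
Dual feasibility (all lambda_i >= 0): OK
Complementary slackness (lambda_i * g_i(x) = 0 for all i): OK

Verdict: the first failing condition is stationarity -> stat.

stat


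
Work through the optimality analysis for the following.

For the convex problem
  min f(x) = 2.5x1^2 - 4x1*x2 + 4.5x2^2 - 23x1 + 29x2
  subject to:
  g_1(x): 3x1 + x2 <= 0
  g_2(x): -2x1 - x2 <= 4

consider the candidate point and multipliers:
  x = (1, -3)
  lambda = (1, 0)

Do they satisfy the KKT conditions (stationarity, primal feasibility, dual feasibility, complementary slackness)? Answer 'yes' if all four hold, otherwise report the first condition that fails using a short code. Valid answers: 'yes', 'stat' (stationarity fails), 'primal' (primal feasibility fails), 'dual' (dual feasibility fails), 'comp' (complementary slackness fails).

Gradient of f: grad f(x) = Q x + c = (-6, -2)
Constraint values g_i(x) = a_i^T x - b_i:
  g_1((1, -3)) = 0
  g_2((1, -3)) = -3
Stationarity residual: grad f(x) + sum_i lambda_i a_i = (-3, -1)
  -> stationarity FAILS
Primal feasibility (all g_i <= 0): OK
Dual feasibility (all lambda_i >= 0): OK
Complementary slackness (lambda_i * g_i(x) = 0 for all i): OK

Verdict: the first failing condition is stationarity -> stat.

stat


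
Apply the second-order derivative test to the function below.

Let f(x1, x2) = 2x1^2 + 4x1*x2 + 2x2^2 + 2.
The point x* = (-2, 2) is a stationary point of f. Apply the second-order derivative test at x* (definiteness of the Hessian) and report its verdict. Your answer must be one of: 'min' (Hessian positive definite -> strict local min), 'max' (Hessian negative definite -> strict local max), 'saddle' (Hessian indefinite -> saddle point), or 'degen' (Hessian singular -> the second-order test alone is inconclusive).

Compute the Hessian H = grad^2 f:
  H = [[4, 4], [4, 4]]
Verify stationarity: grad f(x*) = H x* + g = (0, 0).
Eigenvalues of H: 0, 8.
H has a zero eigenvalue (singular; positive semidefinite but not definite), so H is neither positive definite, negative definite, nor indefinite. The second-order test alone is inconclusive -> degen.
(Indeed, f is constant along the null direction of H through x*, so x* is not a strict local extremum.)

degen


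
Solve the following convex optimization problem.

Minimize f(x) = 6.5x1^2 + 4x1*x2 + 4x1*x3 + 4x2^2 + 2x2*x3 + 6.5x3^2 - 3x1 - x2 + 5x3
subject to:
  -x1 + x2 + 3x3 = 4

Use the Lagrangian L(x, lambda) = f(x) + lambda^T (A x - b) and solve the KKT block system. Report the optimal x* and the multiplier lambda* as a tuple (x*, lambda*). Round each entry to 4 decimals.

Form the Lagrangian:
  L(x, lambda) = (1/2) x^T Q x + c^T x + lambda^T (A x - b)
Stationarity (grad_x L = 0): Q x + c + A^T lambda = 0.
Primal feasibility: A x = b.

This gives the KKT block system:
  [ Q   A^T ] [ x     ]   [-c ]
  [ A    0  ] [ lambda ] = [ b ]

Solving the linear system:
  x*      = (-0.6672, 0.8677, 0.8217)
  lambda* = (-4.9162)
  f(x*)   = 12.4536

x* = (-0.6672, 0.8677, 0.8217), lambda* = (-4.9162)


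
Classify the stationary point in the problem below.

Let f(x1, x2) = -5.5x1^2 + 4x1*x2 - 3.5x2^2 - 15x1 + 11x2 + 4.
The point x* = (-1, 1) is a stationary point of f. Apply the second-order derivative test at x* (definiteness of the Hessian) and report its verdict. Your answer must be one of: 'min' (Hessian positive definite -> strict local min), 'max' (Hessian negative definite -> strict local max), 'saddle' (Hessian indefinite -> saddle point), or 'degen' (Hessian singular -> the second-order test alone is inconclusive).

Compute the Hessian H = grad^2 f:
  H = [[-11, 4], [4, -7]]
Verify stationarity: grad f(x*) = H x* + g = (0, 0).
Eigenvalues of H: -13.4721, -4.5279.
Both eigenvalues < 0, so H is negative definite -> x* is a strict local max.

max


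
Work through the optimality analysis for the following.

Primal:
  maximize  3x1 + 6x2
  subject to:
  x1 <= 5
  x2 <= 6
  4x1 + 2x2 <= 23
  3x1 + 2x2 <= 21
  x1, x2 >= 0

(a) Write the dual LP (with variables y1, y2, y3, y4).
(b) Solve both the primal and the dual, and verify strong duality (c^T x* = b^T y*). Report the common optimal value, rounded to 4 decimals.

The standard primal-dual pair for 'max c^T x s.t. A x <= b, x >= 0' is:
  Dual:  min b^T y  s.t.  A^T y >= c,  y >= 0.

So the dual LP is:
  minimize  5y1 + 6y2 + 23y3 + 21y4
  subject to:
    y1 + 4y3 + 3y4 >= 3
    y2 + 2y3 + 2y4 >= 6
    y1, y2, y3, y4 >= 0

Solving the primal: x* = (2.75, 6).
  primal value c^T x* = 44.25.
Solving the dual: y* = (0, 4.5, 0.75, 0).
  dual value b^T y* = 44.25.
Strong duality: c^T x* = b^T y*. Confirmed.

44.25


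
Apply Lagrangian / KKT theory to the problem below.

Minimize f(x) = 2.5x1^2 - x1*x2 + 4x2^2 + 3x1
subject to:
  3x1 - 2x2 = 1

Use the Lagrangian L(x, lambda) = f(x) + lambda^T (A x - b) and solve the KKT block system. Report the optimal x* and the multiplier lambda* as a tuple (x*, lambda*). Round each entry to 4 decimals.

Form the Lagrangian:
  L(x, lambda) = (1/2) x^T Q x + c^T x + lambda^T (A x - b)
Stationarity (grad_x L = 0): Q x + c + A^T lambda = 0.
Primal feasibility: A x = b.

This gives the KKT block system:
  [ Q   A^T ] [ x     ]   [-c ]
  [ A    0  ] [ lambda ] = [ b ]

Solving the linear system:
  x*      = (0.125, -0.3125)
  lambda* = (-1.3125)
  f(x*)   = 0.8438

x* = (0.125, -0.3125), lambda* = (-1.3125)


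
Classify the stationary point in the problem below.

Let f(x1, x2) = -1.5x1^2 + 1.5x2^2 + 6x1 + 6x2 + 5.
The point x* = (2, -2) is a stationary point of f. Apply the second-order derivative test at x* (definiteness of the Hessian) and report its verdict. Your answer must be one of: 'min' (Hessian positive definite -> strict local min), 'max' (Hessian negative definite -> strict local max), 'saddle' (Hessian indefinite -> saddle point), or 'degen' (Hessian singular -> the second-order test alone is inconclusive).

Compute the Hessian H = grad^2 f:
  H = [[-3, 0], [0, 3]]
Verify stationarity: grad f(x*) = H x* + g = (0, 0).
Eigenvalues of H: -3, 3.
Eigenvalues have mixed signs, so H is indefinite -> x* is a saddle point.

saddle


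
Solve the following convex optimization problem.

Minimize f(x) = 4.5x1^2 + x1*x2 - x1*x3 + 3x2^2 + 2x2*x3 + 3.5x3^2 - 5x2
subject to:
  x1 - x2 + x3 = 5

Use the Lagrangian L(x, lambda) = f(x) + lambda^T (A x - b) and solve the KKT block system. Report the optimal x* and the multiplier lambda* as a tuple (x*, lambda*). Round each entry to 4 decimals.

Form the Lagrangian:
  L(x, lambda) = (1/2) x^T Q x + c^T x + lambda^T (A x - b)
Stationarity (grad_x L = 0): Q x + c + A^T lambda = 0.
Primal feasibility: A x = b.

This gives the KKT block system:
  [ Q   A^T ] [ x     ]   [-c ]
  [ A    0  ] [ lambda ] = [ b ]

Solving the linear system:
  x*      = (1.4222, -1.6, 1.9778)
  lambda* = (-9.2222)
  f(x*)   = 27.0556

x* = (1.4222, -1.6, 1.9778), lambda* = (-9.2222)


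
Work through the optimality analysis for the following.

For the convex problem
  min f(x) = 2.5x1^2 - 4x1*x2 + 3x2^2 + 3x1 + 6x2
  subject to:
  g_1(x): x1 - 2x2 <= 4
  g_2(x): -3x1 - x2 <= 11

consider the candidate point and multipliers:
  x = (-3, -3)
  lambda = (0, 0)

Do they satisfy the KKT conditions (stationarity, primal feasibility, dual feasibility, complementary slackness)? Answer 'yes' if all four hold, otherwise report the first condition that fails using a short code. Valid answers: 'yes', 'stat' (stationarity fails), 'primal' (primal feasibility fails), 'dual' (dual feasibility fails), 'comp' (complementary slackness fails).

Gradient of f: grad f(x) = Q x + c = (0, 0)
Constraint values g_i(x) = a_i^T x - b_i:
  g_1((-3, -3)) = -1
  g_2((-3, -3)) = 1
Stationarity residual: grad f(x) + sum_i lambda_i a_i = (0, 0)
  -> stationarity OK
Primal feasibility (all g_i <= 0): FAILS
Dual feasibility (all lambda_i >= 0): OK
Complementary slackness (lambda_i * g_i(x) = 0 for all i): OK

Verdict: the first failing condition is primal_feasibility -> primal.

primal


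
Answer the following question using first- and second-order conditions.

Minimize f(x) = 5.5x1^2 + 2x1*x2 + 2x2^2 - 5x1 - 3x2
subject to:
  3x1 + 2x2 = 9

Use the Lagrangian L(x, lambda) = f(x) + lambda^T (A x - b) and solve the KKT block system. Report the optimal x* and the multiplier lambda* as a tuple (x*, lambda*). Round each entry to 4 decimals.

Form the Lagrangian:
  L(x, lambda) = (1/2) x^T Q x + c^T x + lambda^T (A x - b)
Stationarity (grad_x L = 0): Q x + c + A^T lambda = 0.
Primal feasibility: A x = b.

This gives the KKT block system:
  [ Q   A^T ] [ x     ]   [-c ]
  [ A    0  ] [ lambda ] = [ b ]

Solving the linear system:
  x*      = (1.3214, 2.5179)
  lambda* = (-4.8571)
  f(x*)   = 14.7768

x* = (1.3214, 2.5179), lambda* = (-4.8571)


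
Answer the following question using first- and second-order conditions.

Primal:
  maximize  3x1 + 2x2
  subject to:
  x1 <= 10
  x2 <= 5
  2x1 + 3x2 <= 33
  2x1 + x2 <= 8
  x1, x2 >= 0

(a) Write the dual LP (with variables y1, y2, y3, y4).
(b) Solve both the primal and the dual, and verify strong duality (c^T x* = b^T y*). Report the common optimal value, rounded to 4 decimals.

The standard primal-dual pair for 'max c^T x s.t. A x <= b, x >= 0' is:
  Dual:  min b^T y  s.t.  A^T y >= c,  y >= 0.

So the dual LP is:
  minimize  10y1 + 5y2 + 33y3 + 8y4
  subject to:
    y1 + 2y3 + 2y4 >= 3
    y2 + 3y3 + y4 >= 2
    y1, y2, y3, y4 >= 0

Solving the primal: x* = (1.5, 5).
  primal value c^T x* = 14.5.
Solving the dual: y* = (0, 0.5, 0, 1.5).
  dual value b^T y* = 14.5.
Strong duality: c^T x* = b^T y*. Confirmed.

14.5


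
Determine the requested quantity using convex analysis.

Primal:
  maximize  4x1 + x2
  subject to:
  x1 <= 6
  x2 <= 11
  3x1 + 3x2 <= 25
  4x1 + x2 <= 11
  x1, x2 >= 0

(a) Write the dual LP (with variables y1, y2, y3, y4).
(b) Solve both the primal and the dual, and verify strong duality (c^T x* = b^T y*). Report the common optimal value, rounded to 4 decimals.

The standard primal-dual pair for 'max c^T x s.t. A x <= b, x >= 0' is:
  Dual:  min b^T y  s.t.  A^T y >= c,  y >= 0.

So the dual LP is:
  minimize  6y1 + 11y2 + 25y3 + 11y4
  subject to:
    y1 + 3y3 + 4y4 >= 4
    y2 + 3y3 + y4 >= 1
    y1, y2, y3, y4 >= 0

Solving the primal: x* = (0.8889, 7.4444).
  primal value c^T x* = 11.
Solving the dual: y* = (0, 0, 0, 1).
  dual value b^T y* = 11.
Strong duality: c^T x* = b^T y*. Confirmed.

11


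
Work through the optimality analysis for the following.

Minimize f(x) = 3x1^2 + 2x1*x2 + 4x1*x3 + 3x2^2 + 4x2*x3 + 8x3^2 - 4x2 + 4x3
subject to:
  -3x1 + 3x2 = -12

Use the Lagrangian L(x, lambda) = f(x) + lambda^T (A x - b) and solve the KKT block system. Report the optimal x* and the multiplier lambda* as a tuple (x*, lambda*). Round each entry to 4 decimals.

Form the Lagrangian:
  L(x, lambda) = (1/2) x^T Q x + c^T x + lambda^T (A x - b)
Stationarity (grad_x L = 0): Q x + c + A^T lambda = 0.
Primal feasibility: A x = b.

This gives the KKT block system:
  [ Q   A^T ] [ x     ]   [-c ]
  [ A    0  ] [ lambda ] = [ b ]

Solving the linear system:
  x*      = (2.5, -1.5, -0.5)
  lambda* = (3.3333)
  f(x*)   = 22

x* = (2.5, -1.5, -0.5), lambda* = (3.3333)


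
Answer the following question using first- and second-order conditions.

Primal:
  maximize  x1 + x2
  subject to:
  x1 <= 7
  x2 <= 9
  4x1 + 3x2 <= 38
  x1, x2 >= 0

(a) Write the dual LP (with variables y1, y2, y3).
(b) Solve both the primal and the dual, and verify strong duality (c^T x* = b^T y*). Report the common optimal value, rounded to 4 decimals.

The standard primal-dual pair for 'max c^T x s.t. A x <= b, x >= 0' is:
  Dual:  min b^T y  s.t.  A^T y >= c,  y >= 0.

So the dual LP is:
  minimize  7y1 + 9y2 + 38y3
  subject to:
    y1 + 4y3 >= 1
    y2 + 3y3 >= 1
    y1, y2, y3 >= 0

Solving the primal: x* = (2.75, 9).
  primal value c^T x* = 11.75.
Solving the dual: y* = (0, 0.25, 0.25).
  dual value b^T y* = 11.75.
Strong duality: c^T x* = b^T y*. Confirmed.

11.75


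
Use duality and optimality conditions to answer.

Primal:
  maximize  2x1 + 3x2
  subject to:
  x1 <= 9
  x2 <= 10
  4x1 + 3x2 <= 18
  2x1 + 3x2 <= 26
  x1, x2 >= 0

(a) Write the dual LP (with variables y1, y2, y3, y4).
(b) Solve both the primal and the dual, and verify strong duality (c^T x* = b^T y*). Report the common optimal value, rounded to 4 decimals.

The standard primal-dual pair for 'max c^T x s.t. A x <= b, x >= 0' is:
  Dual:  min b^T y  s.t.  A^T y >= c,  y >= 0.

So the dual LP is:
  minimize  9y1 + 10y2 + 18y3 + 26y4
  subject to:
    y1 + 4y3 + 2y4 >= 2
    y2 + 3y3 + 3y4 >= 3
    y1, y2, y3, y4 >= 0

Solving the primal: x* = (0, 6).
  primal value c^T x* = 18.
Solving the dual: y* = (0, 0, 1, 0).
  dual value b^T y* = 18.
Strong duality: c^T x* = b^T y*. Confirmed.

18


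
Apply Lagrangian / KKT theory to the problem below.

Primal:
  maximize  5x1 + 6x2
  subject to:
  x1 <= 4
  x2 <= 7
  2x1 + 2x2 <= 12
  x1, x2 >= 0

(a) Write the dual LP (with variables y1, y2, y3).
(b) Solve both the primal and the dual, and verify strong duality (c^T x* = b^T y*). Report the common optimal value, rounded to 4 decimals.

The standard primal-dual pair for 'max c^T x s.t. A x <= b, x >= 0' is:
  Dual:  min b^T y  s.t.  A^T y >= c,  y >= 0.

So the dual LP is:
  minimize  4y1 + 7y2 + 12y3
  subject to:
    y1 + 2y3 >= 5
    y2 + 2y3 >= 6
    y1, y2, y3 >= 0

Solving the primal: x* = (0, 6).
  primal value c^T x* = 36.
Solving the dual: y* = (0, 0, 3).
  dual value b^T y* = 36.
Strong duality: c^T x* = b^T y*. Confirmed.

36


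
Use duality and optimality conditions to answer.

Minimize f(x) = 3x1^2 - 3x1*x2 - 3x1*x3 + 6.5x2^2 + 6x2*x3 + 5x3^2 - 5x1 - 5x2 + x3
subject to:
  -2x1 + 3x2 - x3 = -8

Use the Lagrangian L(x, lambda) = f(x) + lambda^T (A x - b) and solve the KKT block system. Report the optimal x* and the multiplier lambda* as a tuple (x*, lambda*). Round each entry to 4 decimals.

Form the Lagrangian:
  L(x, lambda) = (1/2) x^T Q x + c^T x + lambda^T (A x - b)
Stationarity (grad_x L = 0): Q x + c + A^T lambda = 0.
Primal feasibility: A x = b.

This gives the KKT block system:
  [ Q   A^T ] [ x     ]   [-c ]
  [ A    0  ] [ lambda ] = [ b ]

Solving the linear system:
  x*      = (2.5099, -0.5408, 1.3579)
  lambda* = (3.8042)
  f(x*)   = 10.9727

x* = (2.5099, -0.5408, 1.3579), lambda* = (3.8042)


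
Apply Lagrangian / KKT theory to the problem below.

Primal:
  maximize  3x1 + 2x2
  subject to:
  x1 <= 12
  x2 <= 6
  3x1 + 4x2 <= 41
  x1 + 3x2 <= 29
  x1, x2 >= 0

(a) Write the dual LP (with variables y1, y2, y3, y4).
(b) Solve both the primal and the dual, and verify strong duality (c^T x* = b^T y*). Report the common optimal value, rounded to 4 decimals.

The standard primal-dual pair for 'max c^T x s.t. A x <= b, x >= 0' is:
  Dual:  min b^T y  s.t.  A^T y >= c,  y >= 0.

So the dual LP is:
  minimize  12y1 + 6y2 + 41y3 + 29y4
  subject to:
    y1 + 3y3 + y4 >= 3
    y2 + 4y3 + 3y4 >= 2
    y1, y2, y3, y4 >= 0

Solving the primal: x* = (12, 1.25).
  primal value c^T x* = 38.5.
Solving the dual: y* = (1.5, 0, 0.5, 0).
  dual value b^T y* = 38.5.
Strong duality: c^T x* = b^T y*. Confirmed.

38.5


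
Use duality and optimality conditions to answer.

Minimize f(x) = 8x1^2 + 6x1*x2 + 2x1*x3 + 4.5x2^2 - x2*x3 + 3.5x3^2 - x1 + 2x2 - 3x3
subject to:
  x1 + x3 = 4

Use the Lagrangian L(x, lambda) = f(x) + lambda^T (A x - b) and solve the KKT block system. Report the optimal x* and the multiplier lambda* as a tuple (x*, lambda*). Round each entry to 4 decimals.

Form the Lagrangian:
  L(x, lambda) = (1/2) x^T Q x + c^T x + lambda^T (A x - b)
Stationarity (grad_x L = 0): Q x + c + A^T lambda = 0.
Primal feasibility: A x = b.

This gives the KKT block system:
  [ Q   A^T ] [ x     ]   [-c ]
  [ A    0  ] [ lambda ] = [ b ]

Solving the linear system:
  x*      = (1.2131, -0.7213, 2.7869)
  lambda* = (-19.6557)
  f(x*)   = 33.8033

x* = (1.2131, -0.7213, 2.7869), lambda* = (-19.6557)


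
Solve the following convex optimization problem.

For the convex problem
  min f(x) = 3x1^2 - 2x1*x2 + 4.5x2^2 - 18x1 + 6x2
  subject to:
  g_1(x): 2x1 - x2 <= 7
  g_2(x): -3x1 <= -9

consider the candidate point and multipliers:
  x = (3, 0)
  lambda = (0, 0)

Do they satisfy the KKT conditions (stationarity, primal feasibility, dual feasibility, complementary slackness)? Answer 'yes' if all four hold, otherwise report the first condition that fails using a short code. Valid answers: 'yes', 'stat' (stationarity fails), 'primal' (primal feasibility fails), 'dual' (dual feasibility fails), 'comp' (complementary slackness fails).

Gradient of f: grad f(x) = Q x + c = (0, 0)
Constraint values g_i(x) = a_i^T x - b_i:
  g_1((3, 0)) = -1
  g_2((3, 0)) = 0
Stationarity residual: grad f(x) + sum_i lambda_i a_i = (0, 0)
  -> stationarity OK
Primal feasibility (all g_i <= 0): OK
Dual feasibility (all lambda_i >= 0): OK
Complementary slackness (lambda_i * g_i(x) = 0 for all i): OK

Verdict: yes, KKT holds.

yes


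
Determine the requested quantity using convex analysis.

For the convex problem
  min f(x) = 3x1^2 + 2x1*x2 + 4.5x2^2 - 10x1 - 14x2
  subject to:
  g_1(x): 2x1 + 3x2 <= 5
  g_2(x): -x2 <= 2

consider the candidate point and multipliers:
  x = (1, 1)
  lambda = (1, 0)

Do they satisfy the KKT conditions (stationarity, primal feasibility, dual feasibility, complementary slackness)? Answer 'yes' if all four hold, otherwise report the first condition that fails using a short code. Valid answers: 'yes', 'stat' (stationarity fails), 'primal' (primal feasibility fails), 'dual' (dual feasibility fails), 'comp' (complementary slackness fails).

Gradient of f: grad f(x) = Q x + c = (-2, -3)
Constraint values g_i(x) = a_i^T x - b_i:
  g_1((1, 1)) = 0
  g_2((1, 1)) = -3
Stationarity residual: grad f(x) + sum_i lambda_i a_i = (0, 0)
  -> stationarity OK
Primal feasibility (all g_i <= 0): OK
Dual feasibility (all lambda_i >= 0): OK
Complementary slackness (lambda_i * g_i(x) = 0 for all i): OK

Verdict: yes, KKT holds.

yes


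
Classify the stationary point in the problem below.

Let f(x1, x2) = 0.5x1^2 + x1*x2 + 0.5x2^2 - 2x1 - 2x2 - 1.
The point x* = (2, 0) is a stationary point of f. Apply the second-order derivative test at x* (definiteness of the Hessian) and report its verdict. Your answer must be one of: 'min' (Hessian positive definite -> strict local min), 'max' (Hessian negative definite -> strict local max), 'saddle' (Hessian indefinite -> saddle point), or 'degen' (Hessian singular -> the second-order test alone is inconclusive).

Compute the Hessian H = grad^2 f:
  H = [[1, 1], [1, 1]]
Verify stationarity: grad f(x*) = H x* + g = (0, 0).
Eigenvalues of H: 0, 2.
H has a zero eigenvalue (singular; positive semidefinite but not definite), so H is neither positive definite, negative definite, nor indefinite. The second-order test alone is inconclusive -> degen.
(Indeed, f is constant along the null direction of H through x*, so x* is not a strict local extremum.)

degen


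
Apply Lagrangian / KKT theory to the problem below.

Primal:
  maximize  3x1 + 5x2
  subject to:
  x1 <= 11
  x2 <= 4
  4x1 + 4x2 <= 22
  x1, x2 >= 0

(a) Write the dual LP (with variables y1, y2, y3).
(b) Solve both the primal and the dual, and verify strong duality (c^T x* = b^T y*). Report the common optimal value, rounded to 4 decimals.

The standard primal-dual pair for 'max c^T x s.t. A x <= b, x >= 0' is:
  Dual:  min b^T y  s.t.  A^T y >= c,  y >= 0.

So the dual LP is:
  minimize  11y1 + 4y2 + 22y3
  subject to:
    y1 + 4y3 >= 3
    y2 + 4y3 >= 5
    y1, y2, y3 >= 0

Solving the primal: x* = (1.5, 4).
  primal value c^T x* = 24.5.
Solving the dual: y* = (0, 2, 0.75).
  dual value b^T y* = 24.5.
Strong duality: c^T x* = b^T y*. Confirmed.

24.5


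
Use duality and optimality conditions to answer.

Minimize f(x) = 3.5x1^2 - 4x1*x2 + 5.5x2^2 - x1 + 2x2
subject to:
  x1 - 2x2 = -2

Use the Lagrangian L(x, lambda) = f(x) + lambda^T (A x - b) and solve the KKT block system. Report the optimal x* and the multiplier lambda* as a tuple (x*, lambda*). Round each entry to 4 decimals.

Form the Lagrangian:
  L(x, lambda) = (1/2) x^T Q x + c^T x + lambda^T (A x - b)
Stationarity (grad_x L = 0): Q x + c + A^T lambda = 0.
Primal feasibility: A x = b.

This gives the KKT block system:
  [ Q   A^T ] [ x     ]   [-c ]
  [ A    0  ] [ lambda ] = [ b ]

Solving the linear system:
  x*      = (-0.2609, 0.8696)
  lambda* = (6.3043)
  f(x*)   = 7.3043

x* = (-0.2609, 0.8696), lambda* = (6.3043)


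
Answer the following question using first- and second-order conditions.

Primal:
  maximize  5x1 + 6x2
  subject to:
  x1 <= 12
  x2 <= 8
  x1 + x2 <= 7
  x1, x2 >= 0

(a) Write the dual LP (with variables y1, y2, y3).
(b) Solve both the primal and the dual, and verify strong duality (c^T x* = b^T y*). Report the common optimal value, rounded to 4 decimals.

The standard primal-dual pair for 'max c^T x s.t. A x <= b, x >= 0' is:
  Dual:  min b^T y  s.t.  A^T y >= c,  y >= 0.

So the dual LP is:
  minimize  12y1 + 8y2 + 7y3
  subject to:
    y1 + y3 >= 5
    y2 + y3 >= 6
    y1, y2, y3 >= 0

Solving the primal: x* = (0, 7).
  primal value c^T x* = 42.
Solving the dual: y* = (0, 0, 6).
  dual value b^T y* = 42.
Strong duality: c^T x* = b^T y*. Confirmed.

42


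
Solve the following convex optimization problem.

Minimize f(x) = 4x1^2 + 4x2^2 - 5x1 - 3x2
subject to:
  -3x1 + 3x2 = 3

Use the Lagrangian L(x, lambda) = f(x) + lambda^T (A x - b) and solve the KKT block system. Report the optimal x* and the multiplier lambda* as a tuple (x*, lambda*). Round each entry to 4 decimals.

Form the Lagrangian:
  L(x, lambda) = (1/2) x^T Q x + c^T x + lambda^T (A x - b)
Stationarity (grad_x L = 0): Q x + c + A^T lambda = 0.
Primal feasibility: A x = b.

This gives the KKT block system:
  [ Q   A^T ] [ x     ]   [-c ]
  [ A    0  ] [ lambda ] = [ b ]

Solving the linear system:
  x*      = (0, 1)
  lambda* = (-1.6667)
  f(x*)   = 1

x* = (0, 1), lambda* = (-1.6667)


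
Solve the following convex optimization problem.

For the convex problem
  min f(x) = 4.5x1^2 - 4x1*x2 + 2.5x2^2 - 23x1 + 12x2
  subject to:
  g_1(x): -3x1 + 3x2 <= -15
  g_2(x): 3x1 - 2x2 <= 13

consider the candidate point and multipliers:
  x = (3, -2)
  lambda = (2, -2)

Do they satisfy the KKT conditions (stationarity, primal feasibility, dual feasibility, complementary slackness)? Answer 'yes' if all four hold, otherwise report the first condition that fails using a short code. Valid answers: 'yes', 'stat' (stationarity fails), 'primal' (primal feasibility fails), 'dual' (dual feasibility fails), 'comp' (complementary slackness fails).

Gradient of f: grad f(x) = Q x + c = (12, -10)
Constraint values g_i(x) = a_i^T x - b_i:
  g_1((3, -2)) = 0
  g_2((3, -2)) = 0
Stationarity residual: grad f(x) + sum_i lambda_i a_i = (0, 0)
  -> stationarity OK
Primal feasibility (all g_i <= 0): OK
Dual feasibility (all lambda_i >= 0): FAILS
Complementary slackness (lambda_i * g_i(x) = 0 for all i): OK

Verdict: the first failing condition is dual_feasibility -> dual.

dual


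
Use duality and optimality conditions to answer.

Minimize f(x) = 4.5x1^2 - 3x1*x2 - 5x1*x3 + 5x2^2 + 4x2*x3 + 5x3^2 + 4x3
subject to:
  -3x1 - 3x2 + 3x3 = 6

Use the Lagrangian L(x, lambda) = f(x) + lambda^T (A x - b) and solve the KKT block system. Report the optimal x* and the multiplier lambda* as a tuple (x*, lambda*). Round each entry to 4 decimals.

Form the Lagrangian:
  L(x, lambda) = (1/2) x^T Q x + c^T x + lambda^T (A x - b)
Stationarity (grad_x L = 0): Q x + c + A^T lambda = 0.
Primal feasibility: A x = b.

This gives the KKT block system:
  [ Q   A^T ] [ x     ]   [-c ]
  [ A    0  ] [ lambda ] = [ b ]

Solving the linear system:
  x*      = (-0.9259, -0.9444, 0.1296)
  lambda* = (-2.0494)
  f(x*)   = 6.4074

x* = (-0.9259, -0.9444, 0.1296), lambda* = (-2.0494)


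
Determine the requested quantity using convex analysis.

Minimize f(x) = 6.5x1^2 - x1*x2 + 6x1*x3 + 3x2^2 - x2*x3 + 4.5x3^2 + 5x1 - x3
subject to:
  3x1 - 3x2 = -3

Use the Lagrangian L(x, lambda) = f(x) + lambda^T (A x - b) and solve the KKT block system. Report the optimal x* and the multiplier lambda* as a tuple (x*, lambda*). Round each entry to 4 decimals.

Form the Lagrangian:
  L(x, lambda) = (1/2) x^T Q x + c^T x + lambda^T (A x - b)
Stationarity (grad_x L = 0): Q x + c + A^T lambda = 0.
Primal feasibility: A x = b.

This gives the KKT block system:
  [ Q   A^T ] [ x     ]   [-c ]
  [ A    0  ] [ lambda ] = [ b ]

Solving the linear system:
  x*      = (-0.7812, 0.2187, 0.6562)
  lambda* = (0.4792)
  f(x*)   = -1.5625

x* = (-0.7812, 0.2187, 0.6562), lambda* = (0.4792)


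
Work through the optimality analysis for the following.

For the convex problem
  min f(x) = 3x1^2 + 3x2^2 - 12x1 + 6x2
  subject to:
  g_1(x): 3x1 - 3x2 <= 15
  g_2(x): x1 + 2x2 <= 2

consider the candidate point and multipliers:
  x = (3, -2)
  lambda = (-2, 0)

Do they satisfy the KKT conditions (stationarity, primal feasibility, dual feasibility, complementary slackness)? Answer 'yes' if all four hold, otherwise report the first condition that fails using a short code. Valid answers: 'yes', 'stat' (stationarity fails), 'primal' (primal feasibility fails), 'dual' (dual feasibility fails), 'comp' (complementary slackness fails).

Gradient of f: grad f(x) = Q x + c = (6, -6)
Constraint values g_i(x) = a_i^T x - b_i:
  g_1((3, -2)) = 0
  g_2((3, -2)) = -3
Stationarity residual: grad f(x) + sum_i lambda_i a_i = (0, 0)
  -> stationarity OK
Primal feasibility (all g_i <= 0): OK
Dual feasibility (all lambda_i >= 0): FAILS
Complementary slackness (lambda_i * g_i(x) = 0 for all i): OK

Verdict: the first failing condition is dual_feasibility -> dual.

dual
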